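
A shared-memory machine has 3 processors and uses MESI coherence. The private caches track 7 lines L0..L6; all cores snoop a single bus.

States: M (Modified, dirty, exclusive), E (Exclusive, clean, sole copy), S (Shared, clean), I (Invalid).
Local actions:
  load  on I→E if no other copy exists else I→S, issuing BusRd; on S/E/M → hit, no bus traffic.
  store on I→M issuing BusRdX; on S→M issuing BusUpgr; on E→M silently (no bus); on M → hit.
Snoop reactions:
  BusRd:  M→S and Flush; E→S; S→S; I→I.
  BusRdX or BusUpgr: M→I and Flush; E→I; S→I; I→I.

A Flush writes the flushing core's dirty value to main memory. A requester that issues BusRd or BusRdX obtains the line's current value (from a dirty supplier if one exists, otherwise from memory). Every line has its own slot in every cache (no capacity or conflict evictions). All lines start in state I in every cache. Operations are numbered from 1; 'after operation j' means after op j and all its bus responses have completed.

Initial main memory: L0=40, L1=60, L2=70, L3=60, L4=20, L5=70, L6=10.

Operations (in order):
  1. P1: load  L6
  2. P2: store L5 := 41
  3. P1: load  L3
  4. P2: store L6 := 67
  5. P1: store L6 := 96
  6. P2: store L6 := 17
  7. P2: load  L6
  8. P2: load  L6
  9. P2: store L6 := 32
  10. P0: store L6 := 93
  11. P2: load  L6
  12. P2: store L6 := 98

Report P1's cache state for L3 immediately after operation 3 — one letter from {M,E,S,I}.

1. P1: load  L6  bus=[BusRd]  L6: P0=I P1=E P2=I  mem[L6]=10
2. P2: store L5 := 41  bus=[BusRdX]  L5: P0=I P1=I P2=M  mem[L5]=70
3. P1: load  L3  bus=[BusRd]  L3: P0=I P1=E P2=I  mem[L3]=60
4. P2: store L6 := 67  bus=[BusRdX]  L6: P0=I P1=I P2=M  mem[L6]=10
5. P1: store L6 := 96  bus=[BusRdX,Flush]  L6: P0=I P1=M P2=I  mem[L6]=67
6. P2: store L6 := 17  bus=[BusRdX,Flush]  L6: P0=I P1=I P2=M  mem[L6]=96
7. P2: load  L6  bus=[-]  L6: P0=I P1=I P2=M  mem[L6]=96
8. P2: load  L6  bus=[-]  L6: P0=I P1=I P2=M  mem[L6]=96
9. P2: store L6 := 32  bus=[-]  L6: P0=I P1=I P2=M  mem[L6]=96
10. P0: store L6 := 93  bus=[BusRdX,Flush]  L6: P0=M P1=I P2=I  mem[L6]=32
11. P2: load  L6  bus=[BusRd,Flush]  L6: P0=S P1=I P2=S  mem[L6]=93
12. P2: store L6 := 98  bus=[BusUpgr]  L6: P0=I P1=I P2=M  mem[L6]=93

state = E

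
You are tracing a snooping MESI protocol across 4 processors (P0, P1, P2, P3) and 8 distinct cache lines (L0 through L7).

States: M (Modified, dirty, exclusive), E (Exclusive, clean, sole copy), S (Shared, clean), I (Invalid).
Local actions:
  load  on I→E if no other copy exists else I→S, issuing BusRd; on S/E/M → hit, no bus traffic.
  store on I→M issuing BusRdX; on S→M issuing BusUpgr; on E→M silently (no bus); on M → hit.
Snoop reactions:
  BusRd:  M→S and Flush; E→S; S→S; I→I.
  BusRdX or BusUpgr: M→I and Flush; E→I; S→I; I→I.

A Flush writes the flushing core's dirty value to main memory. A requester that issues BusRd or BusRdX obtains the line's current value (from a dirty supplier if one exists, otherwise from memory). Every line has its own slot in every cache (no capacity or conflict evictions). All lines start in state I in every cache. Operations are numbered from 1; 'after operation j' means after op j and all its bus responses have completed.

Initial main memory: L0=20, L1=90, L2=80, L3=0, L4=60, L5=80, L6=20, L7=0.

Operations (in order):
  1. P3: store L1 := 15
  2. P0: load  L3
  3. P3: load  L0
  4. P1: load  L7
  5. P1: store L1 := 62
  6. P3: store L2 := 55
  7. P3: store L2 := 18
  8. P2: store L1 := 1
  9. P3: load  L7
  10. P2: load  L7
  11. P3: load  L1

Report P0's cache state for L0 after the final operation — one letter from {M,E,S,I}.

state = I

1. P3: store L1 := 15  bus=[BusRdX]  L1: P0=I P1=I P2=I P3=M  mem[L1]=90
2. P0: load  L3  bus=[BusRd]  L3: P0=E P1=I P2=I P3=I  mem[L3]=0
3. P3: load  L0  bus=[BusRd]  L0: P0=I P1=I P2=I P3=E  mem[L0]=20
4. P1: load  L7  bus=[BusRd]  L7: P0=I P1=E P2=I P3=I  mem[L7]=0
5. P1: store L1 := 62  bus=[BusRdX,Flush]  L1: P0=I P1=M P2=I P3=I  mem[L1]=15
6. P3: store L2 := 55  bus=[BusRdX]  L2: P0=I P1=I P2=I P3=M  mem[L2]=80
7. P3: store L2 := 18  bus=[-]  L2: P0=I P1=I P2=I P3=M  mem[L2]=80
8. P2: store L1 := 1  bus=[BusRdX,Flush]  L1: P0=I P1=I P2=M P3=I  mem[L1]=62
9. P3: load  L7  bus=[BusRd]  L7: P0=I P1=S P2=I P3=S  mem[L7]=0
10. P2: load  L7  bus=[BusRd]  L7: P0=I P1=S P2=S P3=S  mem[L7]=0
11. P3: load  L1  bus=[BusRd,Flush]  L1: P0=I P1=I P2=S P3=S  mem[L1]=1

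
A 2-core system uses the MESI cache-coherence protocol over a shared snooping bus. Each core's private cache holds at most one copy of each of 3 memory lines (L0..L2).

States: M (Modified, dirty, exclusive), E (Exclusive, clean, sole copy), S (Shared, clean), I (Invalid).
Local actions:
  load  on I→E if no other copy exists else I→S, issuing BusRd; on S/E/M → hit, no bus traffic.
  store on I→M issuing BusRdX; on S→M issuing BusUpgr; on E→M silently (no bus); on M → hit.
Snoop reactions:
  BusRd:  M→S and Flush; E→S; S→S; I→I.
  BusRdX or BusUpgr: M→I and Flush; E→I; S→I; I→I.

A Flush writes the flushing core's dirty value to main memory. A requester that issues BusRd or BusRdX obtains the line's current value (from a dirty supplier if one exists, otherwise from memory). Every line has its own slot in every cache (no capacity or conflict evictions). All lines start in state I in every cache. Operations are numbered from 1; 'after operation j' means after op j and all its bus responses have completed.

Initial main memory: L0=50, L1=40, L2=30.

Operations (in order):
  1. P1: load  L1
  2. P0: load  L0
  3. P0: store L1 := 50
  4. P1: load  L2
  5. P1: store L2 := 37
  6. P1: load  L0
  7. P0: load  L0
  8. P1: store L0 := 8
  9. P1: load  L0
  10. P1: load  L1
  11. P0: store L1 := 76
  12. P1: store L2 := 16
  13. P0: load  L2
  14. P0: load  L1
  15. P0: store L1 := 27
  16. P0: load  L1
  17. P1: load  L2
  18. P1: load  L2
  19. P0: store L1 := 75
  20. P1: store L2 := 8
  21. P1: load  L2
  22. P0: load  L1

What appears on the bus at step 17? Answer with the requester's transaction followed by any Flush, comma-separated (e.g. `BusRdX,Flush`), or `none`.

step 1: P1: load  L1  ⟶  IE  (L1)  txn=BusRd  M[L1]=40
step 2: P0: load  L0  ⟶  EI  (L0)  txn=BusRd  M[L0]=50
step 3: P0: store L1 := 50  ⟶  MI  (L1)  txn=BusRdX  M[L1]=40
step 4: P1: load  L2  ⟶  IE  (L2)  txn=BusRd  M[L2]=30
step 5: P1: store L2 := 37  ⟶  IM  (L2)  txn=∅  M[L2]=30
step 6: P1: load  L0  ⟶  SS  (L0)  txn=BusRd  M[L0]=50
step 7: P0: load  L0  ⟶  SS  (L0)  txn=∅  M[L0]=50
step 8: P1: store L0 := 8  ⟶  IM  (L0)  txn=BusUpgr  M[L0]=50
step 9: P1: load  L0  ⟶  IM  (L0)  txn=∅  M[L0]=50
step 10: P1: load  L1  ⟶  SS  (L1)  txn=BusRd+Flush  M[L1]=50
step 11: P0: store L1 := 76  ⟶  MI  (L1)  txn=BusUpgr  M[L1]=50
step 12: P1: store L2 := 16  ⟶  IM  (L2)  txn=∅  M[L2]=30
step 13: P0: load  L2  ⟶  SS  (L2)  txn=BusRd+Flush  M[L2]=16
step 14: P0: load  L1  ⟶  MI  (L1)  txn=∅  M[L1]=50
step 15: P0: store L1 := 27  ⟶  MI  (L1)  txn=∅  M[L1]=50
step 16: P0: load  L1  ⟶  MI  (L1)  txn=∅  M[L1]=50
step 17: P1: load  L2  ⟶  SS  (L2)  txn=∅  M[L2]=16
step 18: P1: load  L2  ⟶  SS  (L2)  txn=∅  M[L2]=16
step 19: P0: store L1 := 75  ⟶  MI  (L1)  txn=∅  M[L1]=50
step 20: P1: store L2 := 8  ⟶  IM  (L2)  txn=BusUpgr  M[L2]=16
step 21: P1: load  L2  ⟶  IM  (L2)  txn=∅  M[L2]=16
step 22: P0: load  L1  ⟶  MI  (L1)  txn=∅  M[L1]=50

bus = none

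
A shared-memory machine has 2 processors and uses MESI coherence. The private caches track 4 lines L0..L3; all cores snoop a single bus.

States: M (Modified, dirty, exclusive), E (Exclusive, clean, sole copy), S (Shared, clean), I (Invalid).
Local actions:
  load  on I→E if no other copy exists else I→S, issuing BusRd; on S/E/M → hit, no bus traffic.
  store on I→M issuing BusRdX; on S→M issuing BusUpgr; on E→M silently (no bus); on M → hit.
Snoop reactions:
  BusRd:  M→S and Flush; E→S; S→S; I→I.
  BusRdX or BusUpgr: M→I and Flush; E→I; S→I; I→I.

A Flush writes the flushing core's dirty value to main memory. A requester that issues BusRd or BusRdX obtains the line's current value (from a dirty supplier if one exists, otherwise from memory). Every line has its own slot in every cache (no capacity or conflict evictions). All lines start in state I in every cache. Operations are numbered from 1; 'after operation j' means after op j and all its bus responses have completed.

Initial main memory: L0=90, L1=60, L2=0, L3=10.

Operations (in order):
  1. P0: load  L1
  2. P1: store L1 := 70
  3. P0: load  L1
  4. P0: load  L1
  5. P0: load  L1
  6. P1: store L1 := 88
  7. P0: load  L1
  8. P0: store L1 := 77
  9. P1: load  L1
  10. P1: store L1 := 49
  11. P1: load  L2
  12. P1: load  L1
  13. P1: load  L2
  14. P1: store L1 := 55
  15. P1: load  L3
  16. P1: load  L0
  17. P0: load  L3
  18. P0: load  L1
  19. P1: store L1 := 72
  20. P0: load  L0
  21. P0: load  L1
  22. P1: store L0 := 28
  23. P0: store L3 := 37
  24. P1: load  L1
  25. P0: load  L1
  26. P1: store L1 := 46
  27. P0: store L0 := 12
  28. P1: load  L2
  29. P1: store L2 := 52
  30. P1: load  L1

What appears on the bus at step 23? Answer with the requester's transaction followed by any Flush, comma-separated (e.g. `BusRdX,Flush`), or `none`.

bus = BusUpgr

1. P0: load  L1  bus=[BusRd]  L1: P0=E P1=I  mem[L1]=60
2. P1: store L1 := 70  bus=[BusRdX]  L1: P0=I P1=M  mem[L1]=60
3. P0: load  L1  bus=[BusRd,Flush]  L1: P0=S P1=S  mem[L1]=70
4. P0: load  L1  bus=[-]  L1: P0=S P1=S  mem[L1]=70
5. P0: load  L1  bus=[-]  L1: P0=S P1=S  mem[L1]=70
6. P1: store L1 := 88  bus=[BusUpgr]  L1: P0=I P1=M  mem[L1]=70
7. P0: load  L1  bus=[BusRd,Flush]  L1: P0=S P1=S  mem[L1]=88
8. P0: store L1 := 77  bus=[BusUpgr]  L1: P0=M P1=I  mem[L1]=88
9. P1: load  L1  bus=[BusRd,Flush]  L1: P0=S P1=S  mem[L1]=77
10. P1: store L1 := 49  bus=[BusUpgr]  L1: P0=I P1=M  mem[L1]=77
11. P1: load  L2  bus=[BusRd]  L2: P0=I P1=E  mem[L2]=0
12. P1: load  L1  bus=[-]  L1: P0=I P1=M  mem[L1]=77
13. P1: load  L2  bus=[-]  L2: P0=I P1=E  mem[L2]=0
14. P1: store L1 := 55  bus=[-]  L1: P0=I P1=M  mem[L1]=77
15. P1: load  L3  bus=[BusRd]  L3: P0=I P1=E  mem[L3]=10
16. P1: load  L0  bus=[BusRd]  L0: P0=I P1=E  mem[L0]=90
17. P0: load  L3  bus=[BusRd]  L3: P0=S P1=S  mem[L3]=10
18. P0: load  L1  bus=[BusRd,Flush]  L1: P0=S P1=S  mem[L1]=55
19. P1: store L1 := 72  bus=[BusUpgr]  L1: P0=I P1=M  mem[L1]=55
20. P0: load  L0  bus=[BusRd]  L0: P0=S P1=S  mem[L0]=90
21. P0: load  L1  bus=[BusRd,Flush]  L1: P0=S P1=S  mem[L1]=72
22. P1: store L0 := 28  bus=[BusUpgr]  L0: P0=I P1=M  mem[L0]=90
23. P0: store L3 := 37  bus=[BusUpgr]  L3: P0=M P1=I  mem[L3]=10
24. P1: load  L1  bus=[-]  L1: P0=S P1=S  mem[L1]=72
25. P0: load  L1  bus=[-]  L1: P0=S P1=S  mem[L1]=72
26. P1: store L1 := 46  bus=[BusUpgr]  L1: P0=I P1=M  mem[L1]=72
27. P0: store L0 := 12  bus=[BusRdX,Flush]  L0: P0=M P1=I  mem[L0]=28
28. P1: load  L2  bus=[-]  L2: P0=I P1=E  mem[L2]=0
29. P1: store L2 := 52  bus=[-]  L2: P0=I P1=M  mem[L2]=0
30. P1: load  L1  bus=[-]  L1: P0=I P1=M  mem[L1]=72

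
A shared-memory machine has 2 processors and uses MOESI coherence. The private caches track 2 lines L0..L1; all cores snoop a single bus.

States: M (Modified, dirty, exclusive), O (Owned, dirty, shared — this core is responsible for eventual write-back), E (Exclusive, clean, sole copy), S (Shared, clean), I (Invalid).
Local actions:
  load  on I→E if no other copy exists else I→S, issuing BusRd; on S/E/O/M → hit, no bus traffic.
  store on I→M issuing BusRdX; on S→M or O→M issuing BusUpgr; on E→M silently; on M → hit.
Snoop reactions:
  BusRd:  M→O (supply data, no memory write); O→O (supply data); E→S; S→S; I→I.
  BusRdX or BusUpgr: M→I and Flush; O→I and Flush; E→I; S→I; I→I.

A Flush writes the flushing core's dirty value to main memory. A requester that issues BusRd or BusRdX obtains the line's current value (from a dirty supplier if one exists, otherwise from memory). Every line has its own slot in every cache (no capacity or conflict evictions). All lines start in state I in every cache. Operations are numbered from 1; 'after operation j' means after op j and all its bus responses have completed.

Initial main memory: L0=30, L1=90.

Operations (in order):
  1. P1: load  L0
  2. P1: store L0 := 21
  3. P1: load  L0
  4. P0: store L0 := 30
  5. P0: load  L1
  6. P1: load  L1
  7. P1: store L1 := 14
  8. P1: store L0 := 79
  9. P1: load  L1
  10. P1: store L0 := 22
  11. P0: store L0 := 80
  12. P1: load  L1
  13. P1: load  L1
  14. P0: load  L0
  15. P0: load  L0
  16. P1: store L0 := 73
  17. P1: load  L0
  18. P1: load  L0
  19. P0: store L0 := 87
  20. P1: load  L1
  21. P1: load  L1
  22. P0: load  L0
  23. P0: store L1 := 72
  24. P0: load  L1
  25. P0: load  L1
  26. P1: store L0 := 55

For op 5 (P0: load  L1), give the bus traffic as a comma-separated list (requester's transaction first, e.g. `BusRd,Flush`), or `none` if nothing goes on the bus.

[1] P1: load  L0 | P0:I, P1:E(30) | bus: BusRd
[2] P1: store L0 := 21 | P0:I, P1:M(21) | bus: none
[3] P1: load  L0 | P0:I, P1:M(21) | bus: none
[4] P0: store L0 := 30 | P0:M(30), P1:I | bus: BusRdX,Flush
[5] P0: load  L1 | P0:E(90), P1:I | bus: BusRd
[6] P1: load  L1 | P0:S(90), P1:S(90) | bus: BusRd
[7] P1: store L1 := 14 | P0:I, P1:M(14) | bus: BusUpgr
[8] P1: store L0 := 79 | P0:I, P1:M(79) | bus: BusRdX,Flush
[9] P1: load  L1 | P0:I, P1:M(14) | bus: none
[10] P1: store L0 := 22 | P0:I, P1:M(22) | bus: none
[11] P0: store L0 := 80 | P0:M(80), P1:I | bus: BusRdX,Flush
[12] P1: load  L1 | P0:I, P1:M(14) | bus: none
[13] P1: load  L1 | P0:I, P1:M(14) | bus: none
[14] P0: load  L0 | P0:M(80), P1:I | bus: none
[15] P0: load  L0 | P0:M(80), P1:I | bus: none
[16] P1: store L0 := 73 | P0:I, P1:M(73) | bus: BusRdX,Flush
[17] P1: load  L0 | P0:I, P1:M(73) | bus: none
[18] P1: load  L0 | P0:I, P1:M(73) | bus: none
[19] P0: store L0 := 87 | P0:M(87), P1:I | bus: BusRdX,Flush
[20] P1: load  L1 | P0:I, P1:M(14) | bus: none
[21] P1: load  L1 | P0:I, P1:M(14) | bus: none
[22] P0: load  L0 | P0:M(87), P1:I | bus: none
[23] P0: store L1 := 72 | P0:M(72), P1:I | bus: BusRdX,Flush
[24] P0: load  L1 | P0:M(72), P1:I | bus: none
[25] P0: load  L1 | P0:M(72), P1:I | bus: none
[26] P1: store L0 := 55 | P0:I, P1:M(55) | bus: BusRdX,Flush

bus = BusRd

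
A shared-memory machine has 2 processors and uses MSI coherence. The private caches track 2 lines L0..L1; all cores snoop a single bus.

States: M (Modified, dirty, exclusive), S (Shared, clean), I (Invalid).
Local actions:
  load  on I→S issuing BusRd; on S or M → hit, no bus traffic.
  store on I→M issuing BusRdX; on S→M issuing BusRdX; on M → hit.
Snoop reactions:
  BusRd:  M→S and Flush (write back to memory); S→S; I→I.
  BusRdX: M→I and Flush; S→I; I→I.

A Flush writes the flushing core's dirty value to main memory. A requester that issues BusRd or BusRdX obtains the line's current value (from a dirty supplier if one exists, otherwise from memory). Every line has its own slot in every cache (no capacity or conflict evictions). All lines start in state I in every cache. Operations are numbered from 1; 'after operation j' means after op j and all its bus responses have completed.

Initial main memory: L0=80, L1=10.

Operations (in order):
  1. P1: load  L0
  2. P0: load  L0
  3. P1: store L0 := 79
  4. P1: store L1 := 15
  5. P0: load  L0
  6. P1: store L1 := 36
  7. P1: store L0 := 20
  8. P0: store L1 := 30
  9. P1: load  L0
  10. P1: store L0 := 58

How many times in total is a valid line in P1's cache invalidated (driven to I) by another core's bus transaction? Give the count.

  op1 P1: load  L0 → I/S on L0; bus BusRd; mem=80
  op2 P0: load  L0 → S/S on L0; bus BusRd; mem=80
  op3 P1: store L0 := 79 → I/M on L0; bus BusRdX; mem=80
  op4 P1: store L1 := 15 → I/M on L1; bus BusRdX; mem=10
  op5 P0: load  L0 → S/S on L0; bus BusRd Flush; mem=79
  op6 P1: store L1 := 36 → I/M on L1; bus (none); mem=10
  op7 P1: store L0 := 20 → I/M on L0; bus BusRdX; mem=79
  op8 P0: store L1 := 30 → M/I on L1; bus BusRdX Flush; mem=36
  op9 P1: load  L0 → I/M on L0; bus (none); mem=79
  op10 P1: store L0 := 58 → I/M on L0; bus (none); mem=79

invalidations = 1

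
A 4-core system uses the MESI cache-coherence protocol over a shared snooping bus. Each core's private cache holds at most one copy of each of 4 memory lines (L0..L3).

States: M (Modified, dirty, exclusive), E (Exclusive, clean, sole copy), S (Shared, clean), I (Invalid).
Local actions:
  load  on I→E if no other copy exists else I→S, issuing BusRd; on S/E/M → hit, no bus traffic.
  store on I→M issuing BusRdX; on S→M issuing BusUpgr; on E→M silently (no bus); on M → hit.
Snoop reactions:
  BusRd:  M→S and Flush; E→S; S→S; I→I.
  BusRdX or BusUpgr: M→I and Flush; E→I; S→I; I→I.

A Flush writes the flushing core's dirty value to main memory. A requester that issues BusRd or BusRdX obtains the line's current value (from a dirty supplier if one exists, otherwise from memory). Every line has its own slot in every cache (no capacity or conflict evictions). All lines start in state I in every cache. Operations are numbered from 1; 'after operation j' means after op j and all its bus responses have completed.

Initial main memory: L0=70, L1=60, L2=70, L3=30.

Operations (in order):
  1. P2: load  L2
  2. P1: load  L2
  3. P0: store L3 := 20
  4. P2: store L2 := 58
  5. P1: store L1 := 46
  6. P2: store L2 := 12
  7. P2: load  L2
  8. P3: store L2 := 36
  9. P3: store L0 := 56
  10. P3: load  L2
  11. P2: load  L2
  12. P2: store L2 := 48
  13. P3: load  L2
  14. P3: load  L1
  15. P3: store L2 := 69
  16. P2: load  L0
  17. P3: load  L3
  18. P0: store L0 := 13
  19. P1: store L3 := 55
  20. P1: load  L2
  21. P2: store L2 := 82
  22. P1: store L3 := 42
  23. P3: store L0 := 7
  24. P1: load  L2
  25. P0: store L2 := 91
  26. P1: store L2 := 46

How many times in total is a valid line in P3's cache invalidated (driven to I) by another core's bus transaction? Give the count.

  op1 P2: load  L2 → I/I/E/I on L2; bus BusRd; mem=70
  op2 P1: load  L2 → I/S/S/I on L2; bus BusRd; mem=70
  op3 P0: store L3 := 20 → M/I/I/I on L3; bus BusRdX; mem=30
  op4 P2: store L2 := 58 → I/I/M/I on L2; bus BusUpgr; mem=70
  op5 P1: store L1 := 46 → I/M/I/I on L1; bus BusRdX; mem=60
  op6 P2: store L2 := 12 → I/I/M/I on L2; bus (none); mem=70
  op7 P2: load  L2 → I/I/M/I on L2; bus (none); mem=70
  op8 P3: store L2 := 36 → I/I/I/M on L2; bus BusRdX Flush; mem=12
  op9 P3: store L0 := 56 → I/I/I/M on L0; bus BusRdX; mem=70
  op10 P3: load  L2 → I/I/I/M on L2; bus (none); mem=12
  op11 P2: load  L2 → I/I/S/S on L2; bus BusRd Flush; mem=36
  op12 P2: store L2 := 48 → I/I/M/I on L2; bus BusUpgr; mem=36
  op13 P3: load  L2 → I/I/S/S on L2; bus BusRd Flush; mem=48
  op14 P3: load  L1 → I/S/I/S on L1; bus BusRd Flush; mem=46
  op15 P3: store L2 := 69 → I/I/I/M on L2; bus BusUpgr; mem=48
  op16 P2: load  L0 → I/I/S/S on L0; bus BusRd Flush; mem=56
  op17 P3: load  L3 → S/I/I/S on L3; bus BusRd Flush; mem=20
  op18 P0: store L0 := 13 → M/I/I/I on L0; bus BusRdX; mem=56
  op19 P1: store L3 := 55 → I/M/I/I on L3; bus BusRdX; mem=20
  op20 P1: load  L2 → I/S/I/S on L2; bus BusRd Flush; mem=69
  op21 P2: store L2 := 82 → I/I/M/I on L2; bus BusRdX; mem=69
  op22 P1: store L3 := 42 → I/M/I/I on L3; bus (none); mem=20
  op23 P3: store L0 := 7 → I/I/I/M on L0; bus BusRdX Flush; mem=13
  op24 P1: load  L2 → I/S/S/I on L2; bus BusRd Flush; mem=82
  op25 P0: store L2 := 91 → M/I/I/I on L2; bus BusRdX; mem=82
  op26 P1: store L2 := 46 → I/M/I/I on L2; bus BusRdX Flush; mem=91

invalidations = 4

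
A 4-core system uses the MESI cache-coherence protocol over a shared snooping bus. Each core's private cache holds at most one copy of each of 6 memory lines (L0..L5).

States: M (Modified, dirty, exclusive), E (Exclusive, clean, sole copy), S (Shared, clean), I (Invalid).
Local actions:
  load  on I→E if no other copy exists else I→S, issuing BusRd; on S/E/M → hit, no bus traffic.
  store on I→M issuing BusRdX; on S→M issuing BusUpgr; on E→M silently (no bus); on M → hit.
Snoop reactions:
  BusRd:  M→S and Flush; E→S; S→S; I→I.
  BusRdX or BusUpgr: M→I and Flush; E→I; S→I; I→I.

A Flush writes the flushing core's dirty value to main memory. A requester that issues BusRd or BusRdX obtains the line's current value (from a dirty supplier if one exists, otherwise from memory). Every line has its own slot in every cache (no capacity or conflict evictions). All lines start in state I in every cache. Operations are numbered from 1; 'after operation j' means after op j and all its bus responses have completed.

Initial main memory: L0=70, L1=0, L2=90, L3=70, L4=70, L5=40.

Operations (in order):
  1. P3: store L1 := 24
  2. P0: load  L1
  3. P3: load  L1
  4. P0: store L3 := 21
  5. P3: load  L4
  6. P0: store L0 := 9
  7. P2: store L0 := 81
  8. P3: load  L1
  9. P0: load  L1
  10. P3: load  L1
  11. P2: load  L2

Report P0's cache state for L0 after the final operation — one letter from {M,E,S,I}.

state = I

step 1: P3: store L1 := 24  ⟶  IIIM  (L1)  txn=BusRdX  M[L1]=0
step 2: P0: load  L1  ⟶  SIIS  (L1)  txn=BusRd+Flush  M[L1]=24
step 3: P3: load  L1  ⟶  SIIS  (L1)  txn=∅  M[L1]=24
step 4: P0: store L3 := 21  ⟶  MIII  (L3)  txn=BusRdX  M[L3]=70
step 5: P3: load  L4  ⟶  IIIE  (L4)  txn=BusRd  M[L4]=70
step 6: P0: store L0 := 9  ⟶  MIII  (L0)  txn=BusRdX  M[L0]=70
step 7: P2: store L0 := 81  ⟶  IIMI  (L0)  txn=BusRdX+Flush  M[L0]=9
step 8: P3: load  L1  ⟶  SIIS  (L1)  txn=∅  M[L1]=24
step 9: P0: load  L1  ⟶  SIIS  (L1)  txn=∅  M[L1]=24
step 10: P3: load  L1  ⟶  SIIS  (L1)  txn=∅  M[L1]=24
step 11: P2: load  L2  ⟶  IIEI  (L2)  txn=BusRd  M[L2]=90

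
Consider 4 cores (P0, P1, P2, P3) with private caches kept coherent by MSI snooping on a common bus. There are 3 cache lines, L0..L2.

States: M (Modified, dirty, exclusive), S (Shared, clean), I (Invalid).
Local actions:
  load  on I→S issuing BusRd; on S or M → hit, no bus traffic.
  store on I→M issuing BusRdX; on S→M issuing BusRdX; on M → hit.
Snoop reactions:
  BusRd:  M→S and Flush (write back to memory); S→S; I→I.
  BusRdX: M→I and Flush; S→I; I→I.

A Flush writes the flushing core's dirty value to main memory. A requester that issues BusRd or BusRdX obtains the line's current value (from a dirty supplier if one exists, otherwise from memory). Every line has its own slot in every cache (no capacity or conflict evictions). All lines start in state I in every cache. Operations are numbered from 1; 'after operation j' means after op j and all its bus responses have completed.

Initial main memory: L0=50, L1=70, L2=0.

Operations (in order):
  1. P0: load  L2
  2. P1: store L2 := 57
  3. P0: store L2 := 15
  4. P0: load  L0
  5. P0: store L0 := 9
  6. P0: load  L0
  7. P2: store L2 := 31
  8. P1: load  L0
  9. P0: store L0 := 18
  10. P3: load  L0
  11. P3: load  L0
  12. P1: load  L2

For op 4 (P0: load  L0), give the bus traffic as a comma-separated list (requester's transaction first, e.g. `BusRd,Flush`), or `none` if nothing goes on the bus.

bus = BusRd

step 1: P0: load  L2  ⟶  SIII  (L2)  txn=BusRd  M[L2]=0
step 2: P1: store L2 := 57  ⟶  IMII  (L2)  txn=BusRdX  M[L2]=0
step 3: P0: store L2 := 15  ⟶  MIII  (L2)  txn=BusRdX+Flush  M[L2]=57
step 4: P0: load  L0  ⟶  SIII  (L0)  txn=BusRd  M[L0]=50
step 5: P0: store L0 := 9  ⟶  MIII  (L0)  txn=BusRdX  M[L0]=50
step 6: P0: load  L0  ⟶  MIII  (L0)  txn=∅  M[L0]=50
step 7: P2: store L2 := 31  ⟶  IIMI  (L2)  txn=BusRdX+Flush  M[L2]=15
step 8: P1: load  L0  ⟶  SSII  (L0)  txn=BusRd+Flush  M[L0]=9
step 9: P0: store L0 := 18  ⟶  MIII  (L0)  txn=BusRdX  M[L0]=9
step 10: P3: load  L0  ⟶  SIIS  (L0)  txn=BusRd+Flush  M[L0]=18
step 11: P3: load  L0  ⟶  SIIS  (L0)  txn=∅  M[L0]=18
step 12: P1: load  L2  ⟶  ISSI  (L2)  txn=BusRd+Flush  M[L2]=31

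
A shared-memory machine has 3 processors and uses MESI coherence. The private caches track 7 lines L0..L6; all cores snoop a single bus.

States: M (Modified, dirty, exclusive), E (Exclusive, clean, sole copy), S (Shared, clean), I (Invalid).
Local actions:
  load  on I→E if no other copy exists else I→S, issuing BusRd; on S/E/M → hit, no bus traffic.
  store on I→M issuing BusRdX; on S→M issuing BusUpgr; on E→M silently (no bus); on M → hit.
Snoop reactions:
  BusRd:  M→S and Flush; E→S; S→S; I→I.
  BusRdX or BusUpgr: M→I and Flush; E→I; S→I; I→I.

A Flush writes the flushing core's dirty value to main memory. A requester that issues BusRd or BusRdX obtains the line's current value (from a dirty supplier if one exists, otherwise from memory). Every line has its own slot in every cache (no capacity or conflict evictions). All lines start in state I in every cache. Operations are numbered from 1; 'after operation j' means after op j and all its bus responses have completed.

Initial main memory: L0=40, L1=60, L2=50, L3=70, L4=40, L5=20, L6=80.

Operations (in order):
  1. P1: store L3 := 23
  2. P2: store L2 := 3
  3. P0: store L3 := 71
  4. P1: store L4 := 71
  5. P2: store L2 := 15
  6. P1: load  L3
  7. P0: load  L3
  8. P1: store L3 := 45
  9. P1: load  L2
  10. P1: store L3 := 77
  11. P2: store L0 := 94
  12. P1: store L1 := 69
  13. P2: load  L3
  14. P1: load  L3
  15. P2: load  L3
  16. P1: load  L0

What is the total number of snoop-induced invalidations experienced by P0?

1. P1: store L3 := 23  bus=[BusRdX]  L3: P0=I P1=M P2=I  mem[L3]=70
2. P2: store L2 := 3  bus=[BusRdX]  L2: P0=I P1=I P2=M  mem[L2]=50
3. P0: store L3 := 71  bus=[BusRdX,Flush]  L3: P0=M P1=I P2=I  mem[L3]=23
4. P1: store L4 := 71  bus=[BusRdX]  L4: P0=I P1=M P2=I  mem[L4]=40
5. P2: store L2 := 15  bus=[-]  L2: P0=I P1=I P2=M  mem[L2]=50
6. P1: load  L3  bus=[BusRd,Flush]  L3: P0=S P1=S P2=I  mem[L3]=71
7. P0: load  L3  bus=[-]  L3: P0=S P1=S P2=I  mem[L3]=71
8. P1: store L3 := 45  bus=[BusUpgr]  L3: P0=I P1=M P2=I  mem[L3]=71
9. P1: load  L2  bus=[BusRd,Flush]  L2: P0=I P1=S P2=S  mem[L2]=15
10. P1: store L3 := 77  bus=[-]  L3: P0=I P1=M P2=I  mem[L3]=71
11. P2: store L0 := 94  bus=[BusRdX]  L0: P0=I P1=I P2=M  mem[L0]=40
12. P1: store L1 := 69  bus=[BusRdX]  L1: P0=I P1=M P2=I  mem[L1]=60
13. P2: load  L3  bus=[BusRd,Flush]  L3: P0=I P1=S P2=S  mem[L3]=77
14. P1: load  L3  bus=[-]  L3: P0=I P1=S P2=S  mem[L3]=77
15. P2: load  L3  bus=[-]  L3: P0=I P1=S P2=S  mem[L3]=77
16. P1: load  L0  bus=[BusRd,Flush]  L0: P0=I P1=S P2=S  mem[L0]=94

invalidations = 1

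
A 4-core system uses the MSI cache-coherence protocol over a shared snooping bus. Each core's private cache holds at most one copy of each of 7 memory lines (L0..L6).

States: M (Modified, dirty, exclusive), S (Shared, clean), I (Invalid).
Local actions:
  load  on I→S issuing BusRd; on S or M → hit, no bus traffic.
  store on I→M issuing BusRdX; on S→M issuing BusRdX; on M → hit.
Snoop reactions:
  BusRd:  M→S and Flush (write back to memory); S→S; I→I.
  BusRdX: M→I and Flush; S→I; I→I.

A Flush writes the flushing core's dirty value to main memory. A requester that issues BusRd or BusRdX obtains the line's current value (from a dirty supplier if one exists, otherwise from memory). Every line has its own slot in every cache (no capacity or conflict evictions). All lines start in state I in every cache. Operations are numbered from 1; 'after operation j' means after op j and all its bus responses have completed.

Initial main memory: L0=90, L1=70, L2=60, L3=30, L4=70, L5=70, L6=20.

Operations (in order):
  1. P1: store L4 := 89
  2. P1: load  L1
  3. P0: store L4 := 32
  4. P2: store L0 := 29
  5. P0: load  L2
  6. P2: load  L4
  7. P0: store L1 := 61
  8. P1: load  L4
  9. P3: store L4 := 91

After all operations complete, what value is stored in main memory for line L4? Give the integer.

[1] P1: store L4 := 89 | P0:I, P1:M(89), P2:I, P3:I | bus: BusRdX
[2] P1: load  L1 | P0:I, P1:S(70), P2:I, P3:I | bus: BusRd
[3] P0: store L4 := 32 | P0:M(32), P1:I, P2:I, P3:I | bus: BusRdX,Flush
[4] P2: store L0 := 29 | P0:I, P1:I, P2:M(29), P3:I | bus: BusRdX
[5] P0: load  L2 | P0:S(60), P1:I, P2:I, P3:I | bus: BusRd
[6] P2: load  L4 | P0:S(32), P1:I, P2:S(32), P3:I | bus: BusRd,Flush
[7] P0: store L1 := 61 | P0:M(61), P1:I, P2:I, P3:I | bus: BusRdX
[8] P1: load  L4 | P0:S(32), P1:S(32), P2:S(32), P3:I | bus: BusRd
[9] P3: store L4 := 91 | P0:I, P1:I, P2:I, P3:M(91) | bus: BusRdX

memory[L4] = 32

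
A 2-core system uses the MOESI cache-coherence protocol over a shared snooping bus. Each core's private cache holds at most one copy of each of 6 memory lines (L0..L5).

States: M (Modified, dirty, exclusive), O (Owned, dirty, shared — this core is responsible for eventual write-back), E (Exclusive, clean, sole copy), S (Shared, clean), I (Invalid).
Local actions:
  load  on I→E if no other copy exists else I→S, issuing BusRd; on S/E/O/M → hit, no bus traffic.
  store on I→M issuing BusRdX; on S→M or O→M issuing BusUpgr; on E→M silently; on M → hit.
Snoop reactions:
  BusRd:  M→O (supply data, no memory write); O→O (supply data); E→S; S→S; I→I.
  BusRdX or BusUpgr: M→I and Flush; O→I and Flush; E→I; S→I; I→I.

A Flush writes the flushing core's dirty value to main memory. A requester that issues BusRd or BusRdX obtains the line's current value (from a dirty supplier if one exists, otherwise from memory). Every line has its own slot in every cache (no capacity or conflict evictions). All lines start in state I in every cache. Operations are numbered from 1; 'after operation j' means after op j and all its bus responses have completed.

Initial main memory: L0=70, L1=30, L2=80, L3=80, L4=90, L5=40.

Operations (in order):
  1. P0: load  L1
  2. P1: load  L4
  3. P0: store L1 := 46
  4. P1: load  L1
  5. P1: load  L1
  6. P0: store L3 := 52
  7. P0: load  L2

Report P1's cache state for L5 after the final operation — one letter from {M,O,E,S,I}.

  op1 P0: load  L1 → E/I on L1; bus BusRd; mem=30
  op2 P1: load  L4 → I/E on L4; bus BusRd; mem=90
  op3 P0: store L1 := 46 → M/I on L1; bus (none); mem=30
  op4 P1: load  L1 → O/S on L1; bus BusRd; mem=30
  op5 P1: load  L1 → O/S on L1; bus (none); mem=30
  op6 P0: store L3 := 52 → M/I on L3; bus BusRdX; mem=80
  op7 P0: load  L2 → E/I on L2; bus BusRd; mem=80

state = I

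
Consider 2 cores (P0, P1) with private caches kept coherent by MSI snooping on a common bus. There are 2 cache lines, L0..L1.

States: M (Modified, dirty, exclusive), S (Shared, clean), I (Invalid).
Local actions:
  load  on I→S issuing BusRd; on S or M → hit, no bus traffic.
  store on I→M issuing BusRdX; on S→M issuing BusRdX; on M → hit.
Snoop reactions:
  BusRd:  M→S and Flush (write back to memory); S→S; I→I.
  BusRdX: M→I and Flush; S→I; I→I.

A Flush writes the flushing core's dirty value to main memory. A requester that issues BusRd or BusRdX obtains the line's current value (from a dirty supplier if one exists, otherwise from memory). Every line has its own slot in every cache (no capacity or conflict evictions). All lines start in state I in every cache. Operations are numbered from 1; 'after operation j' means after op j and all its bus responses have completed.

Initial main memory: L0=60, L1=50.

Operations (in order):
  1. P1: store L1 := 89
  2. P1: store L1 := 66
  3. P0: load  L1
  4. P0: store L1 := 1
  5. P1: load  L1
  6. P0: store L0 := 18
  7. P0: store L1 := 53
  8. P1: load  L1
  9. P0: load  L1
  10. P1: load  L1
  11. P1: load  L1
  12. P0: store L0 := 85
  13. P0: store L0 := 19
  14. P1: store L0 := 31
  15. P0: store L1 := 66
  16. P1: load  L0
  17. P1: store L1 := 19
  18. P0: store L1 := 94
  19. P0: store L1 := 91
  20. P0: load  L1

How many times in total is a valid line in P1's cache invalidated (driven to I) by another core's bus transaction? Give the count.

  op1 P1: store L1 := 89 → I/M on L1; bus BusRdX; mem=50
  op2 P1: store L1 := 66 → I/M on L1; bus (none); mem=50
  op3 P0: load  L1 → S/S on L1; bus BusRd Flush; mem=66
  op4 P0: store L1 := 1 → M/I on L1; bus BusRdX; mem=66
  op5 P1: load  L1 → S/S on L1; bus BusRd Flush; mem=1
  op6 P0: store L0 := 18 → M/I on L0; bus BusRdX; mem=60
  op7 P0: store L1 := 53 → M/I on L1; bus BusRdX; mem=1
  op8 P1: load  L1 → S/S on L1; bus BusRd Flush; mem=53
  op9 P0: load  L1 → S/S on L1; bus (none); mem=53
  op10 P1: load  L1 → S/S on L1; bus (none); mem=53
  op11 P1: load  L1 → S/S on L1; bus (none); mem=53
  op12 P0: store L0 := 85 → M/I on L0; bus (none); mem=60
  op13 P0: store L0 := 19 → M/I on L0; bus (none); mem=60
  op14 P1: store L0 := 31 → I/M on L0; bus BusRdX Flush; mem=19
  op15 P0: store L1 := 66 → M/I on L1; bus BusRdX; mem=53
  op16 P1: load  L0 → I/M on L0; bus (none); mem=19
  op17 P1: store L1 := 19 → I/M on L1; bus BusRdX Flush; mem=66
  op18 P0: store L1 := 94 → M/I on L1; bus BusRdX Flush; mem=19
  op19 P0: store L1 := 91 → M/I on L1; bus (none); mem=19
  op20 P0: load  L1 → M/I on L1; bus (none); mem=19

invalidations = 4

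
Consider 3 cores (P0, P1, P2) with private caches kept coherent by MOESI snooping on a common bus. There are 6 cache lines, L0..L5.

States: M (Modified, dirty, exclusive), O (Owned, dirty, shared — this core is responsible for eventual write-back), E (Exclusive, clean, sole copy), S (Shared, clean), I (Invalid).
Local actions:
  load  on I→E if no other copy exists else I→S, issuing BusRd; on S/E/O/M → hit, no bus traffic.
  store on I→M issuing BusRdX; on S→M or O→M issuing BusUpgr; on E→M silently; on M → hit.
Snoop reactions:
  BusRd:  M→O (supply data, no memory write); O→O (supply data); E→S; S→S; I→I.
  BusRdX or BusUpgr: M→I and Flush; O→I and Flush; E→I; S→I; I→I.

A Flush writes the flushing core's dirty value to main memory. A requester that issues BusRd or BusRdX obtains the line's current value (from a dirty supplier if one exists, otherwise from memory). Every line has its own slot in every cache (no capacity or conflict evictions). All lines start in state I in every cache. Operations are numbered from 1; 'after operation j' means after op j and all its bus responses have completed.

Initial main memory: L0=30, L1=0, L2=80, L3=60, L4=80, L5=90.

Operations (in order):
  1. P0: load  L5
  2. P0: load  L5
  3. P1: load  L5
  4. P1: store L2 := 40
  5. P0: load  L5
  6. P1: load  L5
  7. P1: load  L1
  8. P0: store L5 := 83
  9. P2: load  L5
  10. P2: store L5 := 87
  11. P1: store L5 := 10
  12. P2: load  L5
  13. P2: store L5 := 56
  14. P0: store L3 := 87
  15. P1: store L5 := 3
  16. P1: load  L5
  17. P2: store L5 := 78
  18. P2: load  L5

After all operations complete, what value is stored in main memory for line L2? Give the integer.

memory[L2] = 80

  op1 P0: load  L5 → E/I/I on L5; bus BusRd; mem=90
  op2 P0: load  L5 → E/I/I on L5; bus (none); mem=90
  op3 P1: load  L5 → S/S/I on L5; bus BusRd; mem=90
  op4 P1: store L2 := 40 → I/M/I on L2; bus BusRdX; mem=80
  op5 P0: load  L5 → S/S/I on L5; bus (none); mem=90
  op6 P1: load  L5 → S/S/I on L5; bus (none); mem=90
  op7 P1: load  L1 → I/E/I on L1; bus BusRd; mem=0
  op8 P0: store L5 := 83 → M/I/I on L5; bus BusUpgr; mem=90
  op9 P2: load  L5 → O/I/S on L5; bus BusRd; mem=90
  op10 P2: store L5 := 87 → I/I/M on L5; bus BusUpgr Flush; mem=83
  op11 P1: store L5 := 10 → I/M/I on L5; bus BusRdX Flush; mem=87
  op12 P2: load  L5 → I/O/S on L5; bus BusRd; mem=87
  op13 P2: store L5 := 56 → I/I/M on L5; bus BusUpgr Flush; mem=10
  op14 P0: store L3 := 87 → M/I/I on L3; bus BusRdX; mem=60
  op15 P1: store L5 := 3 → I/M/I on L5; bus BusRdX Flush; mem=56
  op16 P1: load  L5 → I/M/I on L5; bus (none); mem=56
  op17 P2: store L5 := 78 → I/I/M on L5; bus BusRdX Flush; mem=3
  op18 P2: load  L5 → I/I/M on L5; bus (none); mem=3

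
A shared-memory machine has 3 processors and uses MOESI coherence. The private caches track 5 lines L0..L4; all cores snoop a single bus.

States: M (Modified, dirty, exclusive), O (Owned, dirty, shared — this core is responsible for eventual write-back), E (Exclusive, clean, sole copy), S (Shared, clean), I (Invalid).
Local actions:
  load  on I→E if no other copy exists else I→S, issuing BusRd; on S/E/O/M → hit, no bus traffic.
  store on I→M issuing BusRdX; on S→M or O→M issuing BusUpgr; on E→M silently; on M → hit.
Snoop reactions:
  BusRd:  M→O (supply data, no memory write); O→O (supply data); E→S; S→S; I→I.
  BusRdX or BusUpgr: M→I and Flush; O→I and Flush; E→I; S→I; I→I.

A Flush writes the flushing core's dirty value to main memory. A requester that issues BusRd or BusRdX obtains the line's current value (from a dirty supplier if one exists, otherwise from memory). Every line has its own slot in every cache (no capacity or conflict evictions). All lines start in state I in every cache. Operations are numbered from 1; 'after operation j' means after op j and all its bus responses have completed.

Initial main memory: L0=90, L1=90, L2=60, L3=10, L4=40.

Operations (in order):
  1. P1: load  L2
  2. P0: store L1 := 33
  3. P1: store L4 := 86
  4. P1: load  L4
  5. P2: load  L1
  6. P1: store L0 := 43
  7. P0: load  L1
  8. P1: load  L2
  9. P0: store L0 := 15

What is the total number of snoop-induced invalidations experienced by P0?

invalidations = 0

  op1 P1: load  L2 → I/E/I on L2; bus BusRd; mem=60
  op2 P0: store L1 := 33 → M/I/I on L1; bus BusRdX; mem=90
  op3 P1: store L4 := 86 → I/M/I on L4; bus BusRdX; mem=40
  op4 P1: load  L4 → I/M/I on L4; bus (none); mem=40
  op5 P2: load  L1 → O/I/S on L1; bus BusRd; mem=90
  op6 P1: store L0 := 43 → I/M/I on L0; bus BusRdX; mem=90
  op7 P0: load  L1 → O/I/S on L1; bus (none); mem=90
  op8 P1: load  L2 → I/E/I on L2; bus (none); mem=60
  op9 P0: store L0 := 15 → M/I/I on L0; bus BusRdX Flush; mem=43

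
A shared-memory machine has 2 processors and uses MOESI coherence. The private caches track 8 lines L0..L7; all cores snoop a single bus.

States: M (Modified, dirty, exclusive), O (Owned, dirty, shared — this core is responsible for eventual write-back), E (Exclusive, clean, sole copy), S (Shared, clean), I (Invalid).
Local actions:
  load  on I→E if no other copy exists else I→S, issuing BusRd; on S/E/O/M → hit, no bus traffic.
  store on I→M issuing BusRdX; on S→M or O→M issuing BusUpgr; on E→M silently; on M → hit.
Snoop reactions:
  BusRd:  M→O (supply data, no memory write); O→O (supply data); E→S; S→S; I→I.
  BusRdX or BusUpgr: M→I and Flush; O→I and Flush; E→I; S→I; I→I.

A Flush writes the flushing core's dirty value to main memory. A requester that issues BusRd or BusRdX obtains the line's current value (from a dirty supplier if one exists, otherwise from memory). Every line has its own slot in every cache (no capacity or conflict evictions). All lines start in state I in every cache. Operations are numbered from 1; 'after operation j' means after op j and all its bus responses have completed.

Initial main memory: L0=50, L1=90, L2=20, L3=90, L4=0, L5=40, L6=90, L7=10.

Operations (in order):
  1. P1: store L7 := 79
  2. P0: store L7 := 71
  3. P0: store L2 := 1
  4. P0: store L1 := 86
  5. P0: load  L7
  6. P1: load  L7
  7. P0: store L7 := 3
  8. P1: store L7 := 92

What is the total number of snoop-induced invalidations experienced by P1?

invalidations = 2

1. P1: store L7 := 79  bus=[BusRdX]  L7: P0=I P1=M  mem[L7]=10
2. P0: store L7 := 71  bus=[BusRdX,Flush]  L7: P0=M P1=I  mem[L7]=79
3. P0: store L2 := 1  bus=[BusRdX]  L2: P0=M P1=I  mem[L2]=20
4. P0: store L1 := 86  bus=[BusRdX]  L1: P0=M P1=I  mem[L1]=90
5. P0: load  L7  bus=[-]  L7: P0=M P1=I  mem[L7]=79
6. P1: load  L7  bus=[BusRd]  L7: P0=O P1=S  mem[L7]=79
7. P0: store L7 := 3  bus=[BusUpgr]  L7: P0=M P1=I  mem[L7]=79
8. P1: store L7 := 92  bus=[BusRdX,Flush]  L7: P0=I P1=M  mem[L7]=3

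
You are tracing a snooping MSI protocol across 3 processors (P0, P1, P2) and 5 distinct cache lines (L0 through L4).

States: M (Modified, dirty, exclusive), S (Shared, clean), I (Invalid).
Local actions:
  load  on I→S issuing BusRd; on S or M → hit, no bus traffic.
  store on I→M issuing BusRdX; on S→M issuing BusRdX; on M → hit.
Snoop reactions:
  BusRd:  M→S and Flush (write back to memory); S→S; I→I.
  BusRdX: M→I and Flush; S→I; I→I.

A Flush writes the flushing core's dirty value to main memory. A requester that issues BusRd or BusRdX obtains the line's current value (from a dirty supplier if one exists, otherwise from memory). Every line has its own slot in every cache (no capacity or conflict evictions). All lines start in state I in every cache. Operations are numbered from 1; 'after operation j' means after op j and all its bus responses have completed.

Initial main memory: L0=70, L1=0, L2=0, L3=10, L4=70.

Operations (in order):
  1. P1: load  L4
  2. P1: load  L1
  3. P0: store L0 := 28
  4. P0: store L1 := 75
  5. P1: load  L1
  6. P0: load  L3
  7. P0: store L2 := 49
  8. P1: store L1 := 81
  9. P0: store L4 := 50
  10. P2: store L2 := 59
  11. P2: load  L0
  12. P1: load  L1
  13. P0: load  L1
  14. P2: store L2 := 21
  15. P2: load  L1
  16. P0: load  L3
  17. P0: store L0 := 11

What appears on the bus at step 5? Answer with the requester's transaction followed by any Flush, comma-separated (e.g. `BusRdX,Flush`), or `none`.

bus = BusRd,Flush

1. P1: load  L4  bus=[BusRd]  L4: P0=I P1=S P2=I  mem[L4]=70
2. P1: load  L1  bus=[BusRd]  L1: P0=I P1=S P2=I  mem[L1]=0
3. P0: store L0 := 28  bus=[BusRdX]  L0: P0=M P1=I P2=I  mem[L0]=70
4. P0: store L1 := 75  bus=[BusRdX]  L1: P0=M P1=I P2=I  mem[L1]=0
5. P1: load  L1  bus=[BusRd,Flush]  L1: P0=S P1=S P2=I  mem[L1]=75
6. P0: load  L3  bus=[BusRd]  L3: P0=S P1=I P2=I  mem[L3]=10
7. P0: store L2 := 49  bus=[BusRdX]  L2: P0=M P1=I P2=I  mem[L2]=0
8. P1: store L1 := 81  bus=[BusRdX]  L1: P0=I P1=M P2=I  mem[L1]=75
9. P0: store L4 := 50  bus=[BusRdX]  L4: P0=M P1=I P2=I  mem[L4]=70
10. P2: store L2 := 59  bus=[BusRdX,Flush]  L2: P0=I P1=I P2=M  mem[L2]=49
11. P2: load  L0  bus=[BusRd,Flush]  L0: P0=S P1=I P2=S  mem[L0]=28
12. P1: load  L1  bus=[-]  L1: P0=I P1=M P2=I  mem[L1]=75
13. P0: load  L1  bus=[BusRd,Flush]  L1: P0=S P1=S P2=I  mem[L1]=81
14. P2: store L2 := 21  bus=[-]  L2: P0=I P1=I P2=M  mem[L2]=49
15. P2: load  L1  bus=[BusRd]  L1: P0=S P1=S P2=S  mem[L1]=81
16. P0: load  L3  bus=[-]  L3: P0=S P1=I P2=I  mem[L3]=10
17. P0: store L0 := 11  bus=[BusRdX]  L0: P0=M P1=I P2=I  mem[L0]=28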